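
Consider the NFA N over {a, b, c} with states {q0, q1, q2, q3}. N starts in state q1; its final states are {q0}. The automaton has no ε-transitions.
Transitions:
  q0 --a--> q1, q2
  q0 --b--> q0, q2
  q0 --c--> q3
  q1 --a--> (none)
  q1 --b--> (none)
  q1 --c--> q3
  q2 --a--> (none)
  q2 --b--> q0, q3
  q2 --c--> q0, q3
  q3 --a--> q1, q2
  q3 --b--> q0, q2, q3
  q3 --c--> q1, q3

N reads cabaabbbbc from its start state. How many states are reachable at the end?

Start: {q1}
read c: {q3}
read a: {q1, q2}
read b: {q0, q3}
read a: {q1, q2}
read a: {}
The reachable set is empty and stays empty for the remaining 5 symbols.
Final reachable set {} has 0 states.

0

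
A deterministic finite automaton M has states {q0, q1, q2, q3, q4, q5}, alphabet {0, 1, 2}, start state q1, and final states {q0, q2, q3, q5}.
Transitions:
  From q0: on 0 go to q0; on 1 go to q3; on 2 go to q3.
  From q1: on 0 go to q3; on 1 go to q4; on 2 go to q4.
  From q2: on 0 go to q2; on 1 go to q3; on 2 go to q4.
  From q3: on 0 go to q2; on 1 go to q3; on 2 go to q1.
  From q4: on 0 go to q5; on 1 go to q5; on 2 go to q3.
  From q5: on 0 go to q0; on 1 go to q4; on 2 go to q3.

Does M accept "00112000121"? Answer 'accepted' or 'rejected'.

q1 --0--> q3
q3 --0--> q2
q2 --1--> q3
q3 --1--> q3
q3 --2--> q1
q1 --0--> q3
q3 --0--> q2
q2 --0--> q2
q2 --1--> q3
q3 --2--> q1
q1 --1--> q4
End in state q4, which is not an accepting state.

rejected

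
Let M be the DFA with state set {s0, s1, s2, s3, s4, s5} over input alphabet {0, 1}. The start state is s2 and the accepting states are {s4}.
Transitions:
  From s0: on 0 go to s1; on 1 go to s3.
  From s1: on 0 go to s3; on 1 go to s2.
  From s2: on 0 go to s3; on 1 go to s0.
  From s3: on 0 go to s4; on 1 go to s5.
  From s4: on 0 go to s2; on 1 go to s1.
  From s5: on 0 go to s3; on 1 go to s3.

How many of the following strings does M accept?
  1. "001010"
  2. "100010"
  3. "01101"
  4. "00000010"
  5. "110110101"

"001010": rejected
"100010": rejected
"01101": rejected
"00000010": rejected
"110110101": rejected

0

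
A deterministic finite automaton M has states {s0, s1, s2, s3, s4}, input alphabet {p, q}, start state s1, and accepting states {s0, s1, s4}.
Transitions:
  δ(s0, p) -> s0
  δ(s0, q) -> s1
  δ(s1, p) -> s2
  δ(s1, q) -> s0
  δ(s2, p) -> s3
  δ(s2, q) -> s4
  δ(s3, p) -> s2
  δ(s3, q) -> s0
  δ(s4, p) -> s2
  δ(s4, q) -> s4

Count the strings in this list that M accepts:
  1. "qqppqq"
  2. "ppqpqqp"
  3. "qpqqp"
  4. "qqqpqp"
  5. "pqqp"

"qqppqq": accepted
"ppqpqqp": accepted
"qpqqp": accepted
"qqqpqp": rejected
"pqqp": rejected

3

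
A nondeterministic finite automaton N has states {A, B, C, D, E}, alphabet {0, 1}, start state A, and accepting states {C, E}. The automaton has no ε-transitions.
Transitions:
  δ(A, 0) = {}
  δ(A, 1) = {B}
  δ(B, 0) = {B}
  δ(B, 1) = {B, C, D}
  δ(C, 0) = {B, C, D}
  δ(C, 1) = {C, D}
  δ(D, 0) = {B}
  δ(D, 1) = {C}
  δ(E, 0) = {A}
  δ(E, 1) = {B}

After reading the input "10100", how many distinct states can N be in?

Start: {A}
read 1: {B}
read 0: {B}
read 1: {B, C, D}
read 0: {B, C, D}
read 0: {B, C, D}
Final reachable set {B, C, D} has 3 states.

3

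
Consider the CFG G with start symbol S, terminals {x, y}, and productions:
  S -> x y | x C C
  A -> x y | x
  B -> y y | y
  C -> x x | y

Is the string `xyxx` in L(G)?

yes

S ⇒ xCC ⇒ xyC ⇒ xyxx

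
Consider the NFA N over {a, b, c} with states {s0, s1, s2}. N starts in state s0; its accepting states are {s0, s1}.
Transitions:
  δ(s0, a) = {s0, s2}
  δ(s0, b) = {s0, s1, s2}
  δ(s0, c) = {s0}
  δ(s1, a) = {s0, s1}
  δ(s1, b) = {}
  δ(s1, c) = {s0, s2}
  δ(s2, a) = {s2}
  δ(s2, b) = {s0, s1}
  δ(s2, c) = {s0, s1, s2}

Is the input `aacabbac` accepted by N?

accepted

Start: {s0}
read a: {s0, s2}
read a: {s0, s2}
read c: {s0, s1, s2}
read a: {s0, s1, s2}
read b: {s0, s1, s2}
read b: {s0, s1, s2}
read a: {s0, s1, s2}
read c: {s0, s1, s2}
Reachable ∩ accepting = {s0, s1} — nonempty.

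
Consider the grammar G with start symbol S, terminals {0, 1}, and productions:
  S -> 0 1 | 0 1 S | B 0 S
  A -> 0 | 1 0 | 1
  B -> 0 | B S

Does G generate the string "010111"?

no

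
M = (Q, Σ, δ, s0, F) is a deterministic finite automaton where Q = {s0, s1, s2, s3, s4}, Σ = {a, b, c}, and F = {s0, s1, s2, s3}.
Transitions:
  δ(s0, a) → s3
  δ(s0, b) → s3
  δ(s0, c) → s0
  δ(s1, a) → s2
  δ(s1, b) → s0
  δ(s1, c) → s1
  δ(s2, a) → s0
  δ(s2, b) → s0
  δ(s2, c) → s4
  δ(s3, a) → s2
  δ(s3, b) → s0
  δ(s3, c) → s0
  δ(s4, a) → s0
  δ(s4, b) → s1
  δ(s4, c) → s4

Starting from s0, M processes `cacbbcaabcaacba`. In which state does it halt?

s0 --c--> s0
s0 --a--> s3
s3 --c--> s0
s0 --b--> s3
s3 --b--> s0
s0 --c--> s0
s0 --a--> s3
s3 --a--> s2
s2 --b--> s0
s0 --c--> s0
s0 --a--> s3
s3 --a--> s2
s2 --c--> s4
s4 --b--> s1
s1 --a--> s2

s2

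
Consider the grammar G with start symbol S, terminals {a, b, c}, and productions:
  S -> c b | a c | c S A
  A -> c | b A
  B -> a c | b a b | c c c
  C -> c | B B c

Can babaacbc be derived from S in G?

no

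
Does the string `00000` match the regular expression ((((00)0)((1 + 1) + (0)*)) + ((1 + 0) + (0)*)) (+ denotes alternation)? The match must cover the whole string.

yes

The left alternative (((00)0)((1+1)+(0)*)) matches 00000.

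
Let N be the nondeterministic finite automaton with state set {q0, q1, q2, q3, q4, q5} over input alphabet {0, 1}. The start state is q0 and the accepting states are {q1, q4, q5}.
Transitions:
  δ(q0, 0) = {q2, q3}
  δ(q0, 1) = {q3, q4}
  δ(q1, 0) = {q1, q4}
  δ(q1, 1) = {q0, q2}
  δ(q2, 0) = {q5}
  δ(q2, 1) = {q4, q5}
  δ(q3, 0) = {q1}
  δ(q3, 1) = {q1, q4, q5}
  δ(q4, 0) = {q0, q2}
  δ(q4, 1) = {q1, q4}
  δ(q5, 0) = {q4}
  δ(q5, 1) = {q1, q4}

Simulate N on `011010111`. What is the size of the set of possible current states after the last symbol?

Start: {q0}
read 0: {q2, q3}
read 1: {q1, q4, q5}
read 1: {q0, q1, q2, q4}
read 0: {q0, q1, q2, q3, q4, q5}
read 1: {q0, q1, q2, q3, q4, q5}
read 0: {q0, q1, q2, q3, q4, q5}
read 1: {q0, q1, q2, q3, q4, q5}
read 1: {q0, q1, q2, q3, q4, q5}
read 1: {q0, q1, q2, q3, q4, q5}
Final reachable set {q0, q1, q2, q3, q4, q5} has 6 states.

6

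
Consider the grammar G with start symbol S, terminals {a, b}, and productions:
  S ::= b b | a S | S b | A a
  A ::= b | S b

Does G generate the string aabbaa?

no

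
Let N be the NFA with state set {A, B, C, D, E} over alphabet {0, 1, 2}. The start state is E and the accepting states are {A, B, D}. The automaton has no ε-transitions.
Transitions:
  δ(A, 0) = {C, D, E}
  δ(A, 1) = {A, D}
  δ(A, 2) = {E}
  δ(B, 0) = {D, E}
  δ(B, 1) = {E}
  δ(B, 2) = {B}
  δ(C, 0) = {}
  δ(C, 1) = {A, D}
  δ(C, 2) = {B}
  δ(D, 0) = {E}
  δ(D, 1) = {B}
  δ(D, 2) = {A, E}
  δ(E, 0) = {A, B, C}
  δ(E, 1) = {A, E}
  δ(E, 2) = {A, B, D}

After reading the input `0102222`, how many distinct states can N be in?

4

Start: {E}
read 0: {A, B, C}
read 1: {A, D, E}
read 0: {A, B, C, D, E}
read 2: {A, B, D, E}
read 2: {A, B, D, E}
read 2: {A, B, D, E}
read 2: {A, B, D, E}
Final reachable set {A, B, D, E} has 4 states.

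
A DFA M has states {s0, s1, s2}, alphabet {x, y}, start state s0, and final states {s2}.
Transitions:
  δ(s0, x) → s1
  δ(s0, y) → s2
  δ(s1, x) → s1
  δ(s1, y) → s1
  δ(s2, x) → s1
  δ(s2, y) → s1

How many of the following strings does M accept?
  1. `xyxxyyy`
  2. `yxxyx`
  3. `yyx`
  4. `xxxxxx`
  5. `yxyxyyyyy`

`xyxxyyy`: rejected
`yxxyx`: rejected
`yyx`: rejected
`xxxxxx`: rejected
`yxyxyyyyy`: rejected

0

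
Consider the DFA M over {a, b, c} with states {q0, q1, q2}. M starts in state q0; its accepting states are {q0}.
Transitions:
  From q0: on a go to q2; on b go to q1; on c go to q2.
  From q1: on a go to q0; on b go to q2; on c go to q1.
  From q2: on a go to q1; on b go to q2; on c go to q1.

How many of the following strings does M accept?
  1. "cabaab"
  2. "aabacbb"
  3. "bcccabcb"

0

"cabaab": rejected
"aabacbb": rejected
"bcccabcb": rejected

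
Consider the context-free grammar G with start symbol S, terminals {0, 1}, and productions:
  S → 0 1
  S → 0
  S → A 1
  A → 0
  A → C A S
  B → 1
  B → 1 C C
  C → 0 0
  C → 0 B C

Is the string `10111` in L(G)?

no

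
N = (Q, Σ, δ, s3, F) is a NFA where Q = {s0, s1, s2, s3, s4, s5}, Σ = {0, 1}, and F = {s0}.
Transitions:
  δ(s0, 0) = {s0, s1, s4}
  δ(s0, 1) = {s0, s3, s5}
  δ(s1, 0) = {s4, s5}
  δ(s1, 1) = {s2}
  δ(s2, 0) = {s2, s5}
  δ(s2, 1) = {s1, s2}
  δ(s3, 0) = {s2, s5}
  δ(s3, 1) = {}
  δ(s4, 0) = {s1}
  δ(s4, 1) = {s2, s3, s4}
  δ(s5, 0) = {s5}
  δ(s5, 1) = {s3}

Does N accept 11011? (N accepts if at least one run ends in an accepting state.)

Start: {s3}
read 1: {}
The reachable set is empty and stays empty for the remaining 4 symbols.
Reachable ∩ accepting = {} — empty.

rejected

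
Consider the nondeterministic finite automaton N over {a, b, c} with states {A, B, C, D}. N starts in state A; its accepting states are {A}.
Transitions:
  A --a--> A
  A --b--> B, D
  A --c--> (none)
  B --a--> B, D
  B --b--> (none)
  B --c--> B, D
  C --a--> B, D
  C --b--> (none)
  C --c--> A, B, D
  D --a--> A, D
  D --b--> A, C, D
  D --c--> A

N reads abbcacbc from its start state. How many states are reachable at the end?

3

Start: {A}
read a: {A}
read b: {B, D}
read b: {A, C, D}
read c: {A, B, D}
read a: {A, B, D}
read c: {A, B, D}
read b: {A, B, C, D}
read c: {A, B, D}
Final reachable set {A, B, D} has 3 states.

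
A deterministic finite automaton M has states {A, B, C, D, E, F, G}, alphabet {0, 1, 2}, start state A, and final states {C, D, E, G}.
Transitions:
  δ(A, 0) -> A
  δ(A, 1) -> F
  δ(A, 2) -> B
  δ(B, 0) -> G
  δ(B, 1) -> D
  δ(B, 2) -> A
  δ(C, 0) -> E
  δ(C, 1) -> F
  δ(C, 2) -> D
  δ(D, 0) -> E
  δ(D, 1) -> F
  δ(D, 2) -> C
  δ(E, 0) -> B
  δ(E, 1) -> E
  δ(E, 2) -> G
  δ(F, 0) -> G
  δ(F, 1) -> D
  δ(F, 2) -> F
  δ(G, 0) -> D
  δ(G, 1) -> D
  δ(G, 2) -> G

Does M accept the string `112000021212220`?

accepted

A --1--> F
F --1--> D
D --2--> C
C --0--> E
E --0--> B
B --0--> G
G --0--> D
D --2--> C
C --1--> F
F --2--> F
F --1--> D
D --2--> C
C --2--> D
D --2--> C
C --0--> E
End in state E, which is an accepting state.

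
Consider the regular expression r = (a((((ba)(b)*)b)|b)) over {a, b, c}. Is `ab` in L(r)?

Split as a·b: a matches a and ((((ba)(b)*)b)|b) matches b.

yes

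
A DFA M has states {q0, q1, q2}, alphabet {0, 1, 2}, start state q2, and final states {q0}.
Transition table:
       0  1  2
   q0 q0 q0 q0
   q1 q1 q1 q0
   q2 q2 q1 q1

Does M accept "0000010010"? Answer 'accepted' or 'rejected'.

rejected

q2 --0--> q2
q2 --0--> q2
q2 --0--> q2
q2 --0--> q2
q2 --0--> q2
q2 --1--> q1
q1 --0--> q1
q1 --0--> q1
q1 --1--> q1
q1 --0--> q1
End in state q1, which is not an accepting state.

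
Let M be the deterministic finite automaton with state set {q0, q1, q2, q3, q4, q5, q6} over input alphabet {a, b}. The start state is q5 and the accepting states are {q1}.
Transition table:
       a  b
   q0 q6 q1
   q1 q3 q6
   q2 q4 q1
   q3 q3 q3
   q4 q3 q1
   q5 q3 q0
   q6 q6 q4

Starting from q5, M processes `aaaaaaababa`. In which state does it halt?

q3

q5 --a--> q3
q3 --a--> q3
q3 --a--> q3
q3 --a--> q3
q3 --a--> q3
q3 --a--> q3
q3 --a--> q3
q3 --b--> q3
q3 --a--> q3
q3 --b--> q3
q3 --a--> q3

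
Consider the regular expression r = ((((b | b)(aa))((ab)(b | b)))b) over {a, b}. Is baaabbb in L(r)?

yes

Split as baaabb·b: (((b|b)(aa))((ab)(b|b))) matches baaabb and b matches b.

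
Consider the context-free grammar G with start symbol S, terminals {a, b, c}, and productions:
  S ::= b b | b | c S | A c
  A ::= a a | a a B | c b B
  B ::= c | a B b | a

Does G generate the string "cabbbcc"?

no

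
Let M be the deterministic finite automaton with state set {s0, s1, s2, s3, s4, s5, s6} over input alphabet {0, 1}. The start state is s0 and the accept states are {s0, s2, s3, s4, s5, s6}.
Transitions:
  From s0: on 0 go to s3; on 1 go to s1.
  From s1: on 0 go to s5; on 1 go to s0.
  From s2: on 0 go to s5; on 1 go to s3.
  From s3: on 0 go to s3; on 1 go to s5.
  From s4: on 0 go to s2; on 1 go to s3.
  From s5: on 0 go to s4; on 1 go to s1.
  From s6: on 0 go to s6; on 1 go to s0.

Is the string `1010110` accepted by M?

accepted

s0 --1--> s1
s1 --0--> s5
s5 --1--> s1
s1 --0--> s5
s5 --1--> s1
s1 --1--> s0
s0 --0--> s3
End in state s3, which is an accepting state.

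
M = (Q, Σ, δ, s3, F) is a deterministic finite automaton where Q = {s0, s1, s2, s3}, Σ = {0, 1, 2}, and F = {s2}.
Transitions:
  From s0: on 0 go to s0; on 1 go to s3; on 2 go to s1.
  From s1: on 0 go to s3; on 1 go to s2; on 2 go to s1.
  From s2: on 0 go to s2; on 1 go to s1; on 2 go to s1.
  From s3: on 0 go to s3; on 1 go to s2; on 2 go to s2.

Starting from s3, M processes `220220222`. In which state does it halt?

s1

s3 --2--> s2
s2 --2--> s1
s1 --0--> s3
s3 --2--> s2
s2 --2--> s1
s1 --0--> s3
s3 --2--> s2
s2 --2--> s1
s1 --2--> s1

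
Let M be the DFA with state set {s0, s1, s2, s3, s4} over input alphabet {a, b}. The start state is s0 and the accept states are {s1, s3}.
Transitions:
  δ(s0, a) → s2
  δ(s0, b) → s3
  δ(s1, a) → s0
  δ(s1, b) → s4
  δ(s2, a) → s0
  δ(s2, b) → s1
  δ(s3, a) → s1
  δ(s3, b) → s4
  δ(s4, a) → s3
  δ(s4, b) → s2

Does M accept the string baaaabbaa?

s0 --b--> s3
s3 --a--> s1
s1 --a--> s0
s0 --a--> s2
s2 --a--> s0
s0 --b--> s3
s3 --b--> s4
s4 --a--> s3
s3 --a--> s1
End in state s1, which is an accepting state.

accepted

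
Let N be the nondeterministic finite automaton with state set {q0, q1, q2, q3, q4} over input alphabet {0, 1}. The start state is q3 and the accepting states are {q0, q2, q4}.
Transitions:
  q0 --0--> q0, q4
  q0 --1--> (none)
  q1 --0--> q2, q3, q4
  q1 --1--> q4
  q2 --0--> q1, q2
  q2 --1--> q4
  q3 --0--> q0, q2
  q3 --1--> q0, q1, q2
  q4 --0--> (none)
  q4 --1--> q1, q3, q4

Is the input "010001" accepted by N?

Start: {q3}
read 0: {q0, q2}
read 1: {q4}
read 0: {}
The reachable set is empty and stays empty for the remaining 3 symbols.
Reachable ∩ accepting = {} — empty.

rejected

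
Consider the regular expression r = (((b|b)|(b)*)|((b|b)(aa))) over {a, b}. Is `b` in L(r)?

yes

The left alternative ((b|b)|(b)*) matches b.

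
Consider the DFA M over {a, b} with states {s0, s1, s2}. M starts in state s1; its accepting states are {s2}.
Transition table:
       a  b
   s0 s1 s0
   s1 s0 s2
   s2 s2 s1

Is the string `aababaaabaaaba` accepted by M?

s1 --a--> s0
s0 --a--> s1
s1 --b--> s2
s2 --a--> s2
s2 --b--> s1
s1 --a--> s0
s0 --a--> s1
s1 --a--> s0
s0 --b--> s0
s0 --a--> s1
s1 --a--> s0
s0 --a--> s1
s1 --b--> s2
s2 --a--> s2
End in state s2, which is an accepting state.

accepted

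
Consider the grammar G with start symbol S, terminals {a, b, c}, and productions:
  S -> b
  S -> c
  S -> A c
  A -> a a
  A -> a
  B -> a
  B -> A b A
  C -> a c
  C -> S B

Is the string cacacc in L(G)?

no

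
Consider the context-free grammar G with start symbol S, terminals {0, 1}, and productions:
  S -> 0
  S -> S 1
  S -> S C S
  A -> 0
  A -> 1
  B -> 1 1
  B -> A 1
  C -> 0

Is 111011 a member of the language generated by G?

no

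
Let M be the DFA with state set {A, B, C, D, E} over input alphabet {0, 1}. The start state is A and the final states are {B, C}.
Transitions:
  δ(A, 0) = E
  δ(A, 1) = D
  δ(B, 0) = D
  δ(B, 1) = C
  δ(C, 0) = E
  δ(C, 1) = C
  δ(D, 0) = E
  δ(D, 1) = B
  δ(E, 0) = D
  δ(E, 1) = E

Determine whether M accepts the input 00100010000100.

rejected

A --0--> E
E --0--> D
D --1--> B
B --0--> D
D --0--> E
E --0--> D
D --1--> B
B --0--> D
D --0--> E
E --0--> D
D --0--> E
E --1--> E
E --0--> D
D --0--> E
End in state E, which is not an accepting state.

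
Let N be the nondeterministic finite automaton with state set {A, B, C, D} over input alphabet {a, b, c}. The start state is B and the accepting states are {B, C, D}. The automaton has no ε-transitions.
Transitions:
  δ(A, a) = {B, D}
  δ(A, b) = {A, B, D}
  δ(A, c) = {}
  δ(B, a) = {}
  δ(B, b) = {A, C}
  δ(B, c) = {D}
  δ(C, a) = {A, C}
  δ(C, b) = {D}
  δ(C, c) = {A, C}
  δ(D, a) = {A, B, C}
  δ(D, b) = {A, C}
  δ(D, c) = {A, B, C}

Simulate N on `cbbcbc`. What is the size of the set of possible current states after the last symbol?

4

Start: {B}
read c: {D}
read b: {A, C}
read b: {A, B, D}
read c: {A, B, C, D}
read b: {A, B, C, D}
read c: {A, B, C, D}
Final reachable set {A, B, C, D} has 4 states.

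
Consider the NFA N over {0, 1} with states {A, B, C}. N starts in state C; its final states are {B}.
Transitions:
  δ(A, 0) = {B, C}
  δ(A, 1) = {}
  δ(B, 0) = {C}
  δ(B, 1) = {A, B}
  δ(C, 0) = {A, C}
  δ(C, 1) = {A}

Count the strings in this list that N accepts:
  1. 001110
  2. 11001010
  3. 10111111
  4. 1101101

001110: accepted
11001010: rejected
10111111: accepted
1101101: rejected

2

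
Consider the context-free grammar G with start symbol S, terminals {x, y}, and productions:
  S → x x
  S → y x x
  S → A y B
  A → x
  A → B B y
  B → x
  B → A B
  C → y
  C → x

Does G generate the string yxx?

yes

S ⇒ yxx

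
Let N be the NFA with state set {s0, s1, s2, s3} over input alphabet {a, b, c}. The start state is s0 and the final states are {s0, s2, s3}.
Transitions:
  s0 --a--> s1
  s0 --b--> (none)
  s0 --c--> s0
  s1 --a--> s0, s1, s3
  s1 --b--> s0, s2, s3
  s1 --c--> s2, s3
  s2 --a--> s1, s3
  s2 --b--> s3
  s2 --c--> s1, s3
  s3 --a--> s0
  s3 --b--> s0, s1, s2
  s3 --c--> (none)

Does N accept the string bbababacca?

Start: {s0}
read b: {}
The reachable set is empty and stays empty for the remaining 9 symbols.
Reachable ∩ accepting = {} — empty.

rejected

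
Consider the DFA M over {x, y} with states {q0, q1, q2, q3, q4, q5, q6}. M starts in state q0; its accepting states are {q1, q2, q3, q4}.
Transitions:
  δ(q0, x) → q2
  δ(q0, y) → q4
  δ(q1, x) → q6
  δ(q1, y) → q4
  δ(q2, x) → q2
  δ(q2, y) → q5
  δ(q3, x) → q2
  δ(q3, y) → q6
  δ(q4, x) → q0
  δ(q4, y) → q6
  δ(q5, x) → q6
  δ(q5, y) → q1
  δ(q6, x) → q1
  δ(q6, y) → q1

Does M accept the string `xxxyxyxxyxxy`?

q0 --x--> q2
q2 --x--> q2
q2 --x--> q2
q2 --y--> q5
q5 --x--> q6
q6 --y--> q1
q1 --x--> q6
q6 --x--> q1
q1 --y--> q4
q4 --x--> q0
q0 --x--> q2
q2 --y--> q5
End in state q5, which is not an accepting state.

rejected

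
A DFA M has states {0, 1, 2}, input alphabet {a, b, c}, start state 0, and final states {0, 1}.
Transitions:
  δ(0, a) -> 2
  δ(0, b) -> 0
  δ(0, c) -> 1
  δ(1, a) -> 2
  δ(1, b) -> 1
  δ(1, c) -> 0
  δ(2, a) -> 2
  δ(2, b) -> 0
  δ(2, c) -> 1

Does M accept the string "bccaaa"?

0 --b--> 0
0 --c--> 1
1 --c--> 0
0 --a--> 2
2 --a--> 2
2 --a--> 2
End in state 2, which is not an accepting state.

rejected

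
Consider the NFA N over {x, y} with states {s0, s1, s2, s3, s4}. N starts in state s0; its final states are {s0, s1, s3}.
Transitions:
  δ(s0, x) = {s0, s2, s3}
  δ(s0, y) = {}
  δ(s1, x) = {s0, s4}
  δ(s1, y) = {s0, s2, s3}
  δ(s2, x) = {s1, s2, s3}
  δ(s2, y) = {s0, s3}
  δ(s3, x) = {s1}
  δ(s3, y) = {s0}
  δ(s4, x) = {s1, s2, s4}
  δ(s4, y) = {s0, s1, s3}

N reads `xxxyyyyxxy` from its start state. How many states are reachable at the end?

Start: {s0}
read x: {s0, s2, s3}
read x: {s0, s1, s2, s3}
read x: {s0, s1, s2, s3, s4}
read y: {s0, s1, s2, s3}
read y: {s0, s2, s3}
read y: {s0, s3}
read y: {s0}
read x: {s0, s2, s3}
read x: {s0, s1, s2, s3}
read y: {s0, s2, s3}
Final reachable set {s0, s2, s3} has 3 states.

3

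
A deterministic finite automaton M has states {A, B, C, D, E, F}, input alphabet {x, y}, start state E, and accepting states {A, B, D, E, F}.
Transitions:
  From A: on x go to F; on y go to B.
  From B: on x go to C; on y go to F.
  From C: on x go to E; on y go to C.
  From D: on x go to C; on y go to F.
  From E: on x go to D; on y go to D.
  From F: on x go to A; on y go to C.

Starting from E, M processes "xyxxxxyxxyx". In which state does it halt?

E --x--> D
D --y--> F
F --x--> A
A --x--> F
F --x--> A
A --x--> F
F --y--> C
C --x--> E
E --x--> D
D --y--> F
F --x--> A

A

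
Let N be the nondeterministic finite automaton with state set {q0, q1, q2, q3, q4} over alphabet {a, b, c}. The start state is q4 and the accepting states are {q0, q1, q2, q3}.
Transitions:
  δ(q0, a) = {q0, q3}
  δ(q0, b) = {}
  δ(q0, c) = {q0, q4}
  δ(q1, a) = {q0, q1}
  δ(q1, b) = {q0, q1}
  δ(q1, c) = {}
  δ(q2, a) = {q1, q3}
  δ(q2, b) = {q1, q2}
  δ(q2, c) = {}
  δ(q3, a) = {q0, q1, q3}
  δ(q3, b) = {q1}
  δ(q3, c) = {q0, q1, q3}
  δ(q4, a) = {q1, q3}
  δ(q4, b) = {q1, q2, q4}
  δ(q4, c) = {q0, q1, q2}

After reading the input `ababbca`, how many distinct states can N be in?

3

Start: {q4}
read a: {q1, q3}
read b: {q0, q1}
read a: {q0, q1, q3}
read b: {q0, q1}
read b: {q0, q1}
read c: {q0, q4}
read a: {q0, q1, q3}
Final reachable set {q0, q1, q3} has 3 states.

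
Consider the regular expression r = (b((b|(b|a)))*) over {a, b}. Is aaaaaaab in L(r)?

No split of aaaaaaab into u·v has b matching u and ((b|(b|a)))* matching v.

no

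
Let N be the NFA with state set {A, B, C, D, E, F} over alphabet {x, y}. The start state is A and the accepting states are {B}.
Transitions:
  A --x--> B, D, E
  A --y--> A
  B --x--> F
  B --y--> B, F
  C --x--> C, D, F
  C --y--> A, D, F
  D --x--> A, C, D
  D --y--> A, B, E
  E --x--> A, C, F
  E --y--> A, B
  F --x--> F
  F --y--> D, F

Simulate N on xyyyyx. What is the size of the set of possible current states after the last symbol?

6

Start: {A}
read x: {B, D, E}
read y: {A, B, E, F}
read y: {A, B, D, F}
read y: {A, B, D, E, F}
read y: {A, B, D, E, F}
read x: {A, B, C, D, E, F}
Final reachable set {A, B, C, D, E, F} has 6 states.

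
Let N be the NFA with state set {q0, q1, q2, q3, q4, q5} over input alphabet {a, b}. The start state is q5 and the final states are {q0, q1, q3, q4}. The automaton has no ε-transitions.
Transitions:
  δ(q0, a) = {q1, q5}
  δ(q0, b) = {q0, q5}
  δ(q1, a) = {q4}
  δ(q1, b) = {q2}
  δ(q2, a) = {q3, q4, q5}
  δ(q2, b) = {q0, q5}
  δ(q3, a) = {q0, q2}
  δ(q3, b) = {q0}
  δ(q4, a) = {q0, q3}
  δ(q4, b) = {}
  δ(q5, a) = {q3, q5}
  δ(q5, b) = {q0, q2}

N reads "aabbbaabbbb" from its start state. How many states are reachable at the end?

3

Start: {q5}
read a: {q3, q5}
read a: {q0, q2, q3, q5}
read b: {q0, q2, q5}
read b: {q0, q2, q5}
read b: {q0, q2, q5}
read a: {q1, q3, q4, q5}
read a: {q0, q2, q3, q4, q5}
read b: {q0, q2, q5}
read b: {q0, q2, q5}
read b: {q0, q2, q5}
read b: {q0, q2, q5}
Final reachable set {q0, q2, q5} has 3 states.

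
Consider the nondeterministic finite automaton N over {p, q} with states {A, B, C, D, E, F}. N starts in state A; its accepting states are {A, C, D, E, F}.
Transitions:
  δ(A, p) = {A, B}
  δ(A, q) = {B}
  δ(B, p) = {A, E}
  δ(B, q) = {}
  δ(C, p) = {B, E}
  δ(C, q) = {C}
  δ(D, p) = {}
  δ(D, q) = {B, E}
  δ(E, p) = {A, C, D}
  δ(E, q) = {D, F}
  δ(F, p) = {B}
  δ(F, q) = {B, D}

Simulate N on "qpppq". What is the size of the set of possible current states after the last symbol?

3

Start: {A}
read q: {B}
read p: {A, E}
read p: {A, B, C, D}
read p: {A, B, E}
read q: {B, D, F}
Final reachable set {B, D, F} has 3 states.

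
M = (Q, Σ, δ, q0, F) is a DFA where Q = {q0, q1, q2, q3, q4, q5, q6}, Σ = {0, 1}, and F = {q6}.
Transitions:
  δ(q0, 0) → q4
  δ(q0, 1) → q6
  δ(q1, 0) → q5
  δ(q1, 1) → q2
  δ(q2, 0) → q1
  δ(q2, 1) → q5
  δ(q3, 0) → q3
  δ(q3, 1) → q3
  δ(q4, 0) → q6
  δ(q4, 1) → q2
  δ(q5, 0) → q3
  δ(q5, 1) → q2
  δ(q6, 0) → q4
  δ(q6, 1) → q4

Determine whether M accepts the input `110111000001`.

rejected

q0 --1--> q6
q6 --1--> q4
q4 --0--> q6
q6 --1--> q4
q4 --1--> q2
q2 --1--> q5
q5 --0--> q3
q3 --0--> q3
q3 --0--> q3
q3 --0--> q3
q3 --0--> q3
q3 --1--> q3
End in state q3, which is not an accepting state.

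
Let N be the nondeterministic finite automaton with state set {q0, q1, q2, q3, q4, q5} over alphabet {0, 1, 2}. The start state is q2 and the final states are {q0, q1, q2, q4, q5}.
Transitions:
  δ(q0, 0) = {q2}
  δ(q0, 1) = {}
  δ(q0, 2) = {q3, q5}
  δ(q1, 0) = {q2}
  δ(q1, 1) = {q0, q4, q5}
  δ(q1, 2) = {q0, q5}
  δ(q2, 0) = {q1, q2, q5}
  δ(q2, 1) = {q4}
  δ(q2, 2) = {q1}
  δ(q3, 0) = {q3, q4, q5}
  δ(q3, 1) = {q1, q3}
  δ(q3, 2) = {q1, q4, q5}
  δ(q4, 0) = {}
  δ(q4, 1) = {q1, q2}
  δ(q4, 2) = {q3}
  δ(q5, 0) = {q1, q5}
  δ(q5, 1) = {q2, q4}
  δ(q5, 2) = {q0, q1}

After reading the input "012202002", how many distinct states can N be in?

Start: {q2}
read 0: {q1, q2, q5}
read 1: {q0, q2, q4, q5}
read 2: {q0, q1, q3, q5}
read 2: {q0, q1, q3, q4, q5}
read 0: {q1, q2, q3, q4, q5}
read 2: {q0, q1, q3, q4, q5}
read 0: {q1, q2, q3, q4, q5}
read 0: {q1, q2, q3, q4, q5}
read 2: {q0, q1, q3, q4, q5}
Final reachable set {q0, q1, q3, q4, q5} has 5 states.

5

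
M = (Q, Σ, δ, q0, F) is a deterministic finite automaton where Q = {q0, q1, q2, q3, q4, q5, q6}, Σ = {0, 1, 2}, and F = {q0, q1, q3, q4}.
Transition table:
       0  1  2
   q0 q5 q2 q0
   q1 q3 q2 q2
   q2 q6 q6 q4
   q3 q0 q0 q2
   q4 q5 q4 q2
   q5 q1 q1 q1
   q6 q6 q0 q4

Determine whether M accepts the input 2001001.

accepted

q0 --2--> q0
q0 --0--> q5
q5 --0--> q1
q1 --1--> q2
q2 --0--> q6
q6 --0--> q6
q6 --1--> q0
End in state q0, which is an accepting state.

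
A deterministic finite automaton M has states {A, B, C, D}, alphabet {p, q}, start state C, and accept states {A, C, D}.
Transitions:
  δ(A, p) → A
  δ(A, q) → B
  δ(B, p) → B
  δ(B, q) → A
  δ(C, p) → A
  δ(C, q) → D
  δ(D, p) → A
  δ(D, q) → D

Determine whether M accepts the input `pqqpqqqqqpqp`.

accepted

C --p--> A
A --q--> B
B --q--> A
A --p--> A
A --q--> B
B --q--> A
A --q--> B
B --q--> A
A --q--> B
B --p--> B
B --q--> A
A --p--> A
End in state A, which is an accepting state.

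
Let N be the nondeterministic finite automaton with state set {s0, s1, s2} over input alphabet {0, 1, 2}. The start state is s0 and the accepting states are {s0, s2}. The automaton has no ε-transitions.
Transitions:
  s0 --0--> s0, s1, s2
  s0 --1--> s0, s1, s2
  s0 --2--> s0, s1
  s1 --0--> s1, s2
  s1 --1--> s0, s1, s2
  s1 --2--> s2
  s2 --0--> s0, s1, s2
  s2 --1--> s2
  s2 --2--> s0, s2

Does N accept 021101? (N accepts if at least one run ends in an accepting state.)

accepted

Start: {s0}
read 0: {s0, s1, s2}
read 2: {s0, s1, s2}
read 1: {s0, s1, s2}
read 1: {s0, s1, s2}
read 0: {s0, s1, s2}
read 1: {s0, s1, s2}
Reachable ∩ accepting = {s0, s2} — nonempty.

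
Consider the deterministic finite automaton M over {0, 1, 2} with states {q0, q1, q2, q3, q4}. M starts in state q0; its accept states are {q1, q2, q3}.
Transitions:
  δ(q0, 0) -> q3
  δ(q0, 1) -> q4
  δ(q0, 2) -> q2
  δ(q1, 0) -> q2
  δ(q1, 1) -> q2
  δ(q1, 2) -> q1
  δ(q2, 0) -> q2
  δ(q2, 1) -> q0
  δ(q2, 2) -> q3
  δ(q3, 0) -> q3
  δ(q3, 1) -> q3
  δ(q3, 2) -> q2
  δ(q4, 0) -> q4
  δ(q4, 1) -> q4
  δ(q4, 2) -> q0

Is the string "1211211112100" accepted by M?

q0 --1--> q4
q4 --2--> q0
q0 --1--> q4
q4 --1--> q4
q4 --2--> q0
q0 --1--> q4
q4 --1--> q4
q4 --1--> q4
q4 --1--> q4
q4 --2--> q0
q0 --1--> q4
q4 --0--> q4
q4 --0--> q4
End in state q4, which is not an accepting state.

rejected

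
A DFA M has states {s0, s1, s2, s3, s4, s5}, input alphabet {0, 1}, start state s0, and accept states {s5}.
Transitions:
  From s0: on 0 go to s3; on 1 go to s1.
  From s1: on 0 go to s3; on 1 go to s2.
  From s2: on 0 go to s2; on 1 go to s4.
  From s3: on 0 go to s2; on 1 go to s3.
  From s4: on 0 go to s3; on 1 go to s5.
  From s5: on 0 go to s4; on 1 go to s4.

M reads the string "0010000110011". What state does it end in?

s3

s0 --0--> s3
s3 --0--> s2
s2 --1--> s4
s4 --0--> s3
s3 --0--> s2
s2 --0--> s2
s2 --0--> s2
s2 --1--> s4
s4 --1--> s5
s5 --0--> s4
s4 --0--> s3
s3 --1--> s3
s3 --1--> s3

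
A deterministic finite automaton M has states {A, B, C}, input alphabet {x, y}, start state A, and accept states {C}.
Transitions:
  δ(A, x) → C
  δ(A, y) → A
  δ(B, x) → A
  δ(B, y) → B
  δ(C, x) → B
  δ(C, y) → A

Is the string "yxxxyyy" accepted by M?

A --y--> A
A --x--> C
C --x--> B
B --x--> A
A --y--> A
A --y--> A
A --y--> A
End in state A, which is not an accepting state.

rejected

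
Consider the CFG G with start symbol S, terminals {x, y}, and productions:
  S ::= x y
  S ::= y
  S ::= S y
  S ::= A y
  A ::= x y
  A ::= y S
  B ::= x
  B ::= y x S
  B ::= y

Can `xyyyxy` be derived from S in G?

no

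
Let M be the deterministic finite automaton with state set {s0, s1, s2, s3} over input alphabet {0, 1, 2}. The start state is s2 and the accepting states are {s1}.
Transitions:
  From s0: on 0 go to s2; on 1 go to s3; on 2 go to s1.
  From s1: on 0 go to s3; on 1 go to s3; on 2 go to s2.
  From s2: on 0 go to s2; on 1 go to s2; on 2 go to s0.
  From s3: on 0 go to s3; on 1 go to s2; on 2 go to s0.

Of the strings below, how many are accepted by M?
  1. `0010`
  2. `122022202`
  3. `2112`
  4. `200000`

`0010`: rejected
`122022202`: rejected
`2112`: rejected
`200000`: rejected

0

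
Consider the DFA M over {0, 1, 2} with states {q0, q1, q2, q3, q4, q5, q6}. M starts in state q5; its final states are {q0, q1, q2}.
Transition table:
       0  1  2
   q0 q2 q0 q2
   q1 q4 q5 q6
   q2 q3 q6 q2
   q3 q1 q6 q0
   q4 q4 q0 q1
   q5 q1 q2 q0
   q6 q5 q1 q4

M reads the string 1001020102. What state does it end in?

q0

q5 --1--> q2
q2 --0--> q3
q3 --0--> q1
q1 --1--> q5
q5 --0--> q1
q1 --2--> q6
q6 --0--> q5
q5 --1--> q2
q2 --0--> q3
q3 --2--> q0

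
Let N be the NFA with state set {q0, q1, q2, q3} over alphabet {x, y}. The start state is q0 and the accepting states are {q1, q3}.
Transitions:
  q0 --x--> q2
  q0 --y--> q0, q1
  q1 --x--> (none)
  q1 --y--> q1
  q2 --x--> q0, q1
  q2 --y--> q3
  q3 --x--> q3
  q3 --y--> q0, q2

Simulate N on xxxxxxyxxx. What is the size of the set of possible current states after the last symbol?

Start: {q0}
read x: {q2}
read x: {q0, q1}
read x: {q2}
read x: {q0, q1}
read x: {q2}
read x: {q0, q1}
read y: {q0, q1}
read x: {q2}
read x: {q0, q1}
read x: {q2}
Final reachable set {q2} has 1 state.

1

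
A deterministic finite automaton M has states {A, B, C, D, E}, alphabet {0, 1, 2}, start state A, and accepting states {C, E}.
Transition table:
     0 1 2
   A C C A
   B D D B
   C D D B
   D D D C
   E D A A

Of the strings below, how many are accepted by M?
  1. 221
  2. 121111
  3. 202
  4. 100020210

1

221: accepted
121111: rejected
202: rejected
100020210: rejected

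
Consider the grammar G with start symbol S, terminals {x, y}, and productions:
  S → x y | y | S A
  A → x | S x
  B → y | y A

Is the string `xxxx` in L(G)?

no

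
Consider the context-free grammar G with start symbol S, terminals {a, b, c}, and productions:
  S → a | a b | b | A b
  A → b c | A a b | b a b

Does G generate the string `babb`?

S ⇒ Ab ⇒ babb

yes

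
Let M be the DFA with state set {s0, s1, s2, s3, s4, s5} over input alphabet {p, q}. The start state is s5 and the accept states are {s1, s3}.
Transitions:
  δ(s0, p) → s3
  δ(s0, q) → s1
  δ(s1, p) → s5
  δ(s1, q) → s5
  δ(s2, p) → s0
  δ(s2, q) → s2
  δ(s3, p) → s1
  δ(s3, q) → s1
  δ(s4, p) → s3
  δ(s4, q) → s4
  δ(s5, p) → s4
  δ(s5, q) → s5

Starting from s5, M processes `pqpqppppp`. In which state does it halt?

s5 --p--> s4
s4 --q--> s4
s4 --p--> s3
s3 --q--> s1
s1 --p--> s5
s5 --p--> s4
s4 --p--> s3
s3 --p--> s1
s1 --p--> s5

s5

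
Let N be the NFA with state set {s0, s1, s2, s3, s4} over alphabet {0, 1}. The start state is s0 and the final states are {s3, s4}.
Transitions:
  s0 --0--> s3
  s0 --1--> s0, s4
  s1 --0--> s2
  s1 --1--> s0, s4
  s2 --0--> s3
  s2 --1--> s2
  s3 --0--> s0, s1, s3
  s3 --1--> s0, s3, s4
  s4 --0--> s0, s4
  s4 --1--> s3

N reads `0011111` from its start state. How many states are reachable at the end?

Start: {s0}
read 0: {s3}
read 0: {s0, s1, s3}
read 1: {s0, s3, s4}
read 1: {s0, s3, s4}
read 1: {s0, s3, s4}
read 1: {s0, s3, s4}
read 1: {s0, s3, s4}
Final reachable set {s0, s3, s4} has 3 states.

3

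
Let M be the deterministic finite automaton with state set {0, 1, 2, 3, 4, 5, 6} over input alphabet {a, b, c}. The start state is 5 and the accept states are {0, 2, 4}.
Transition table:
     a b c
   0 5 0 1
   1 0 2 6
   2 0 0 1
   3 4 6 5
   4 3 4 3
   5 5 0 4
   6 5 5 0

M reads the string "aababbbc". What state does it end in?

5 --a--> 5
5 --a--> 5
5 --b--> 0
0 --a--> 5
5 --b--> 0
0 --b--> 0
0 --b--> 0
0 --c--> 1

1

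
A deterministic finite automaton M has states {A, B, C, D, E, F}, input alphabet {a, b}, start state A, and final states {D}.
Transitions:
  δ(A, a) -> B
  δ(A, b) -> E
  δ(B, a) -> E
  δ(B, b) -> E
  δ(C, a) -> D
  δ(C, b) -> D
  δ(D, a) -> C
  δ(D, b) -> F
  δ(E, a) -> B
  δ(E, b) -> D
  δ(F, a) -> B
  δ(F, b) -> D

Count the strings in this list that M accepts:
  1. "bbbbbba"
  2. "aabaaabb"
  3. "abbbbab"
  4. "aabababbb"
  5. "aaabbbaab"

"bbbbbba": rejected
"aabaaabb": rejected
"abbbbab": accepted
"aabababbb": accepted
"aaabbbaab": accepted

3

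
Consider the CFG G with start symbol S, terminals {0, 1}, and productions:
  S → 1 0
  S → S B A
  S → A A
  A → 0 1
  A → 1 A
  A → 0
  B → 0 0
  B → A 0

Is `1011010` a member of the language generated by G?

no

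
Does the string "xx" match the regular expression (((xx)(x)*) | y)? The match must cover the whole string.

The left alternative ((xx)(x)*) matches xx.

yes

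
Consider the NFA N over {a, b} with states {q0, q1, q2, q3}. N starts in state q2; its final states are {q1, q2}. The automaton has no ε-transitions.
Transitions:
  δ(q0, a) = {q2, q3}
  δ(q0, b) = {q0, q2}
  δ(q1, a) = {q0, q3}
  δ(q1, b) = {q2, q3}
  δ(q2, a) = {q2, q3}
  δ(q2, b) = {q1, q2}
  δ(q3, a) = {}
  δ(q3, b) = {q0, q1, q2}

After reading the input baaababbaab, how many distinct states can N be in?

Start: {q2}
read b: {q1, q2}
read a: {q0, q2, q3}
read a: {q2, q3}
read a: {q2, q3}
read b: {q0, q1, q2}
read a: {q0, q2, q3}
read b: {q0, q1, q2}
read b: {q0, q1, q2, q3}
read a: {q0, q2, q3}
read a: {q2, q3}
read b: {q0, q1, q2}
Final reachable set {q0, q1, q2} has 3 states.

3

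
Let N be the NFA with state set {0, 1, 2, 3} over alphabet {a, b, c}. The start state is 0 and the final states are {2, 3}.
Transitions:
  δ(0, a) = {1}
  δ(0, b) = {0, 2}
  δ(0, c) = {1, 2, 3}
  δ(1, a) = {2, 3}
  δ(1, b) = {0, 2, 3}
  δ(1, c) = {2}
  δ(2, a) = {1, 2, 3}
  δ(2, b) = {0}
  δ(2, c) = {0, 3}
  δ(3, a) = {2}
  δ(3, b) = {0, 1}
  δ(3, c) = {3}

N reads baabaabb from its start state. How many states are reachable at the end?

Start: {0}
read b: {0, 2}
read a: {1, 2, 3}
read a: {1, 2, 3}
read b: {0, 1, 2, 3}
read a: {1, 2, 3}
read a: {1, 2, 3}
read b: {0, 1, 2, 3}
read b: {0, 1, 2, 3}
Final reachable set {0, 1, 2, 3} has 4 states.

4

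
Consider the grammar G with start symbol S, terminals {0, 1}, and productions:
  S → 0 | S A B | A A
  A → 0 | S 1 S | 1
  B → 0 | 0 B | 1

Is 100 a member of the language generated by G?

no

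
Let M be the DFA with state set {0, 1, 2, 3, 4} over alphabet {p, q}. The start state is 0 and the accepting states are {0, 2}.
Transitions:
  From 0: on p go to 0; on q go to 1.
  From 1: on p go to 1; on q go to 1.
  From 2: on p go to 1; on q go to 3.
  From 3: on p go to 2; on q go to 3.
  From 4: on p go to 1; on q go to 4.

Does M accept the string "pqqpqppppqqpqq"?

0 --p--> 0
0 --q--> 1
1 --q--> 1
1 --p--> 1
1 --q--> 1
1 --p--> 1
1 --p--> 1
1 --p--> 1
1 --p--> 1
1 --q--> 1
1 --q--> 1
1 --p--> 1
1 --q--> 1
1 --q--> 1
End in state 1, which is not an accepting state.

rejected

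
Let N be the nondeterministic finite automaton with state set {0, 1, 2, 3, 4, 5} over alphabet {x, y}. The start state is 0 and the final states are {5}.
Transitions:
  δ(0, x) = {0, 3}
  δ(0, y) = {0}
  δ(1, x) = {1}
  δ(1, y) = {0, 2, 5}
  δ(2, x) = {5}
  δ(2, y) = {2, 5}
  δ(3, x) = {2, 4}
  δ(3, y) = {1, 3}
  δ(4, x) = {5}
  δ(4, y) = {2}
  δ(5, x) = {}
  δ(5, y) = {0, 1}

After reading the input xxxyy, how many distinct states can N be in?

5

Start: {0}
read x: {0, 3}
read x: {0, 2, 3, 4}
read x: {0, 2, 3, 4, 5}
read y: {0, 1, 2, 3, 5}
read y: {0, 1, 2, 3, 5}
Final reachable set {0, 1, 2, 3, 5} has 5 states.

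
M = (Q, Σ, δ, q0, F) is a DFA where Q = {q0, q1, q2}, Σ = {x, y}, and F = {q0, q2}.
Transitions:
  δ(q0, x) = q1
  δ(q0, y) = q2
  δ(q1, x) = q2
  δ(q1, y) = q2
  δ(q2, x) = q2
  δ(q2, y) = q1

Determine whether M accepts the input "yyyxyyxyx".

accepted

q0 --y--> q2
q2 --y--> q1
q1 --y--> q2
q2 --x--> q2
q2 --y--> q1
q1 --y--> q2
q2 --x--> q2
q2 --y--> q1
q1 --x--> q2
End in state q2, which is an accepting state.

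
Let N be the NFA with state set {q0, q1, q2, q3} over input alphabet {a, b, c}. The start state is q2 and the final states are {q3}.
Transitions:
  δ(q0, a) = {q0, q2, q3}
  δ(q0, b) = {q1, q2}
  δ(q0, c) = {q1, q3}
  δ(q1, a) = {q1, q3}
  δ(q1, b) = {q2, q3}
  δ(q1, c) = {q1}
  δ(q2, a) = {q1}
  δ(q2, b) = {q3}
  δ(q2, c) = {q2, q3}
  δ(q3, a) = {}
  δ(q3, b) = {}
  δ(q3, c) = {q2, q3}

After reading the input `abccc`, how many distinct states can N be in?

2

Start: {q2}
read a: {q1}
read b: {q2, q3}
read c: {q2, q3}
read c: {q2, q3}
read c: {q2, q3}
Final reachable set {q2, q3} has 2 states.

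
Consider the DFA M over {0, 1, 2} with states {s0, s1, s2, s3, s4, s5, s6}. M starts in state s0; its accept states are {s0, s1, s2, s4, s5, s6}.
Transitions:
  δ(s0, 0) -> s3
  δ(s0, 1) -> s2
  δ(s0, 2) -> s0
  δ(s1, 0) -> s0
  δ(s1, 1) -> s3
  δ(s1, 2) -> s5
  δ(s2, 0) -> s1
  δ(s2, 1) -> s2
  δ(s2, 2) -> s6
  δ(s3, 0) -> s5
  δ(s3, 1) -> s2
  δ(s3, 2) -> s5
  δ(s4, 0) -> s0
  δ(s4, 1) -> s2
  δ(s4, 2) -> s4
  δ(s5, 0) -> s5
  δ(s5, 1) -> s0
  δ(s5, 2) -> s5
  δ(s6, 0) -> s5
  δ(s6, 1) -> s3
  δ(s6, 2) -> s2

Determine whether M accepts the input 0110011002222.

s0 --0--> s3
s3 --1--> s2
s2 --1--> s2
s2 --0--> s1
s1 --0--> s0
s0 --1--> s2
s2 --1--> s2
s2 --0--> s1
s1 --0--> s0
s0 --2--> s0
s0 --2--> s0
s0 --2--> s0
s0 --2--> s0
End in state s0, which is an accepting state.

accepted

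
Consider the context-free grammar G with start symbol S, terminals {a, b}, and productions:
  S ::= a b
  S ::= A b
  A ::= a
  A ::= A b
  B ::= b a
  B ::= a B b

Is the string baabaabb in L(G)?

no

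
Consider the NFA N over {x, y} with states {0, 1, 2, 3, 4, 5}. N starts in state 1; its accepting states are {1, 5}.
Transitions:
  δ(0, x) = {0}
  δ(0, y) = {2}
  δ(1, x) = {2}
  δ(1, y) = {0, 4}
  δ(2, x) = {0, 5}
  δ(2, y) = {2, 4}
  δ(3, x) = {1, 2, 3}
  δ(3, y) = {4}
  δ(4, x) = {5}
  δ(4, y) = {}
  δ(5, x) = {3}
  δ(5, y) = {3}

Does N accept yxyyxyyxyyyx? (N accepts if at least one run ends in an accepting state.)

Start: {1}
read y: {0, 4}
read x: {0, 5}
read y: {2, 3}
read y: {2, 4}
read x: {0, 5}
read y: {2, 3}
read y: {2, 4}
read x: {0, 5}
read y: {2, 3}
read y: {2, 4}
read y: {2, 4}
read x: {0, 5}
Reachable ∩ accepting = {5} — nonempty.

accepted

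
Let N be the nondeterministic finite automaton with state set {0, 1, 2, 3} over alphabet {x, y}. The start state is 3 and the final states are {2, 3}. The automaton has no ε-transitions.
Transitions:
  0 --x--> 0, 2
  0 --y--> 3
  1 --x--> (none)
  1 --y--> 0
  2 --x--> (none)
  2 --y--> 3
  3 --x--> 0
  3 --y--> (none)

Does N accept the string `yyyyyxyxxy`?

rejected

Start: {3}
read y: {}
The reachable set is empty and stays empty for the remaining 9 symbols.
Reachable ∩ accepting = {} — empty.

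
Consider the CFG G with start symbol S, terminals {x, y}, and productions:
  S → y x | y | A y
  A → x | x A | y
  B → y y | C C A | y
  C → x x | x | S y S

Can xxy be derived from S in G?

S ⇒ Ay ⇒ xAy ⇒ xxy

yes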